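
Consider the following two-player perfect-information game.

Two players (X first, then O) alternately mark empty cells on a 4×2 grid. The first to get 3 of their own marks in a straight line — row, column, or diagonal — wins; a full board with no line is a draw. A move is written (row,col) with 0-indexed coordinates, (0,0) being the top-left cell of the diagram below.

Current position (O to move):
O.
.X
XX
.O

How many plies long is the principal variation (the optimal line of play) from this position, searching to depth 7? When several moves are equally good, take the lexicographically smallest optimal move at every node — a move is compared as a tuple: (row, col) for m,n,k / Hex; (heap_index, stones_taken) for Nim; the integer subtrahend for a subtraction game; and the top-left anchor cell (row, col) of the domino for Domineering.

p1 O@[O./.X/XX/.O]: (0,1)[OO/.X/XX/.O]+0* (1,0)[O./OX/XX/.O]-1 (3,0)[O./.X/XX/OO]-1
p2 X@[OO/.X/XX/.O]: (1,0)[OO/XX/XX/.O]+0* (3,0)[OO/.X/XX/XO]+0
p3 O@[OO/XX/XX/.O]: (3,0)[OO/XX/XX/OO]+0*
p4 X@[OO/XX/XX/OO] terminal +0; root [O./.X/XX/.O] d7

PV length from [O./.X/XX/.O]: 3 plies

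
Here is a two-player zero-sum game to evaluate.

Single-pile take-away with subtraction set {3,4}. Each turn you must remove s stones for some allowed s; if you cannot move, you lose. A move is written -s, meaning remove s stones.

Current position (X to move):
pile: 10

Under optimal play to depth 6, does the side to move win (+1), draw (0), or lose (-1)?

value(10, X) = +1

ply 1, X at 10 | -3=+1→7*; -4=-1→6
ply 2, O at 7 | -3=-1→4*; -4=-1→3
ply 3, X at 4 | -3=+1→1*; -4=+1→0
ply 4: 1 is terminal -1 (O); from 10 depth 6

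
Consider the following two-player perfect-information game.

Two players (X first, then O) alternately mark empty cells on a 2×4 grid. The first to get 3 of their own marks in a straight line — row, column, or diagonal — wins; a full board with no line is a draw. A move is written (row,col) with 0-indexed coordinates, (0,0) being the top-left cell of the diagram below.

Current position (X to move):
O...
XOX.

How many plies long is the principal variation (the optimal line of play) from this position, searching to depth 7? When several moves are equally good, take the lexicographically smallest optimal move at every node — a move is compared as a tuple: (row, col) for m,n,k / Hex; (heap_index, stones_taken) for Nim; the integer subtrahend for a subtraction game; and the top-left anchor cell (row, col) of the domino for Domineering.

ply 1, X at O.../XOX. | (0,1)=+0→OX../XOX.*; (0,2)=+0→O.X./XOX.; (0,3)=+0→O..X/XOX.; (1,3)=+0→O.../XOXX
ply 2, O at OX../XOX. | (0,2)=+0→OXO./XOX.*; (0,3)=+0→OX.O/XOX.; (1,3)=+0→OX../XOXO
ply 3, X at OXO./XOX. | (0,3)=+0→OXOX/XOX.*; (1,3)=+0→OXO./XOXX
ply 4, O at OXOX/XOX. | (1,3)=+0→OXOX/XOXO*
ply 5: OXOX/XOXO is terminal +0 (X); from O.../XOX. depth 7

PV length from [O.../XOX.]: 4 plies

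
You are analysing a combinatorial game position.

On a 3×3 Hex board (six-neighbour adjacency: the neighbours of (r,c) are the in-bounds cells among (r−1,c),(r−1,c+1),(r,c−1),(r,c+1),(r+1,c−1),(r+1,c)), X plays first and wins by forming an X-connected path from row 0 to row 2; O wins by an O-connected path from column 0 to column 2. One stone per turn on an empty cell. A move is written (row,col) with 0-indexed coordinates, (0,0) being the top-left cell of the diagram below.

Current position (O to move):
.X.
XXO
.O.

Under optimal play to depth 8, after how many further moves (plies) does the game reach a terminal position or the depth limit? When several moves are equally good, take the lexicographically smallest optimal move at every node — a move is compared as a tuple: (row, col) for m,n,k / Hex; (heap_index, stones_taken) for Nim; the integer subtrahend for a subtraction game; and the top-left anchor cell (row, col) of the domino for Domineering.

[.X./XXO/.O.] O move#1: (0,0):-1/OX./XXO/.O., (0,2):-1/.XO/XXO/.O., (2,0):+1/.X./XXO/OO.*, (2,2):-1/.X./XXO/.OO
[.X./XXO/OO.] end (terminal -1, X#2); searched .X./XXO/.O. to 8

PV length from [.X./XXO/.O.]: 1 ply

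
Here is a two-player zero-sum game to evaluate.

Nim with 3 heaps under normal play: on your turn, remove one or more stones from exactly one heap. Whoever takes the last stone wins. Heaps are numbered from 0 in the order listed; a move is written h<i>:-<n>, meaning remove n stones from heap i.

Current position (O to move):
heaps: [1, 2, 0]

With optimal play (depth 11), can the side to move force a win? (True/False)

ply 1, O at (1,2,0) | h0:-1=-1→(0,2,0); h1:-1=+1→(1,1,0)*; h1:-2=-1→(1,0,0)
ply 2, X at (1,1,0) | h0:-1=-1→(0,1,0)*; h1:-1=-1→(1,0,0)
ply 3, O at (0,1,0) | h1:-1=+1→(0,0,0)*
ply 4: (0,0,0) is terminal -1 (X); from (1,2,0) depth 11

O winning at [(1,2,0)]: True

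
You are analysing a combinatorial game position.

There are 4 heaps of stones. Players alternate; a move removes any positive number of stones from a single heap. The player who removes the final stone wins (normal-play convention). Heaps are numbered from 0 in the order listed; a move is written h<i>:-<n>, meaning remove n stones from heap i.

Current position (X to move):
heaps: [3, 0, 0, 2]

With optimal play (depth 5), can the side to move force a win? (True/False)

p1 X@[(3,0,0,2)]: h0:-1[(2,0,0,2)]+1* h0:-2[(1,0,0,2)]-1 h0:-3[(0,0,0,2)]-1 h3:-1[(3,0,0,1)]-1 h3:-2[(3,0,0,0)]-1
p2 O@[(2,0,0,2)]: h0:-1[(1,0,0,2)]-1* h0:-2[(0,0,0,2)]-1 h3:-1[(2,0,0,1)]-1 h3:-2[(2,0,0,0)]-1
p3 X@[(1,0,0,2)]: h0:-1[(0,0,0,2)]-1 h3:-1[(1,0,0,1)]+1* h3:-2[(1,0,0,0)]-1
p4 O@[(1,0,0,1)]: h0:-1[(0,0,0,1)]-1* h3:-1[(1,0,0,0)]-1
p5 X@[(0,0,0,1)]: h3:-1[(0,0,0,0)]+1*
p6 O@[(0,0,0,0)] terminal -1; root [(3,0,0,2)] d5

X winning at [(3,0,0,2)]: True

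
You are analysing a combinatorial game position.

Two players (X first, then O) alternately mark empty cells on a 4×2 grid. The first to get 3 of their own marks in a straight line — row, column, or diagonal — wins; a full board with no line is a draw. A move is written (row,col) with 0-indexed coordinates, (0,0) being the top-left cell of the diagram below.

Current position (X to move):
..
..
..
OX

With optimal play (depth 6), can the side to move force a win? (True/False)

X winning at [../../../OX]: False

[../../../OX] X move#1: (0,0):+0/X./../../OX*, (0,1):+0/.X/../../OX, (1,0):+0/../X./../OX, (1,1):+0/../.X/../OX, (2,0):+0/../../X./OX, (2,1):+0/../../.X/OX
[X./../../OX] O move#2: (0,1):+0/XO/../../OX*, (1,0):+0/X./O./../OX, (1,1):+0/X./.O/../OX, (2,0):+0/X./../O./OX, (2,1):+0/X./../.O/OX
[XO/../../OX] X move#3: (1,0):+0/XO/X./../OX*, (1,1):+0/XO/.X/../OX, (2,0):+0/XO/../X./OX, (2,1):+0/XO/../.X/OX
[XO/X./../OX] O move#4: (1,1):-1/XO/XO/../OX, (2,0):+0/XO/X./O./OX*, (2,1):-1/XO/X./.O/OX
[XO/X./O./OX] X move#5: (1,1):+0/XO/XX/O./OX*, (2,1):+0/XO/X./OX/OX
[XO/XX/O./OX] O move#6: (2,1):+0/XO/XX/OO/OX*
[XO/XX/OO/OX] end (terminal +0, X#7); searched ../../../OX to 6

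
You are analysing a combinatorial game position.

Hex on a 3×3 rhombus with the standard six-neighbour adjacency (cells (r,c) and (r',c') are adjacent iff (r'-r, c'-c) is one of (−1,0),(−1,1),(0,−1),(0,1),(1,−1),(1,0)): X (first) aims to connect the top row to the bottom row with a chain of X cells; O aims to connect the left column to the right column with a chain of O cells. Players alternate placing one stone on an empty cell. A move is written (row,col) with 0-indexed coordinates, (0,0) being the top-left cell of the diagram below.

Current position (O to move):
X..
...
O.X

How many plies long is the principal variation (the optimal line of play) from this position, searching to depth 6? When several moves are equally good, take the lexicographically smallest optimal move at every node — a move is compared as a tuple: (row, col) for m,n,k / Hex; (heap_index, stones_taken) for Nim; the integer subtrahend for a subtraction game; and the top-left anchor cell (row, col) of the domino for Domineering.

PV length from [X../.../O.X]: 3 plies

p1 O@[X../.../O.X]: (0,1)[XO./.../O.X]-1 (0,2)[X.O/.../O.X]-1 (1,0)[X../O../O.X]-1 (1,1)[X../.O./O.X]+1* (1,2)[X../..O/O.X]+1 (2,1)[X../.../OOX]-1
p2 X@[X../.O./O.X]: (0,1)[XX./.O./O.X]-1* (0,2)[X.X/.O./O.X]-1 (1,0)[X../XO./O.X]-1 (1,2)[X../.OX/O.X]-1 (2,1)[X../.O./OXX]-1
p3 O@[XX./.O./O.X]: (0,2)[XXO/.O./O.X]+1* (1,0)[XX./OO./O.X]+1 (1,2)[XX./.OO/O.X]+1 (2,1)[XX./.O./OOX]+1
p4 X@[XXO/.O./O.X] terminal -1; root [X../.../O.X] d6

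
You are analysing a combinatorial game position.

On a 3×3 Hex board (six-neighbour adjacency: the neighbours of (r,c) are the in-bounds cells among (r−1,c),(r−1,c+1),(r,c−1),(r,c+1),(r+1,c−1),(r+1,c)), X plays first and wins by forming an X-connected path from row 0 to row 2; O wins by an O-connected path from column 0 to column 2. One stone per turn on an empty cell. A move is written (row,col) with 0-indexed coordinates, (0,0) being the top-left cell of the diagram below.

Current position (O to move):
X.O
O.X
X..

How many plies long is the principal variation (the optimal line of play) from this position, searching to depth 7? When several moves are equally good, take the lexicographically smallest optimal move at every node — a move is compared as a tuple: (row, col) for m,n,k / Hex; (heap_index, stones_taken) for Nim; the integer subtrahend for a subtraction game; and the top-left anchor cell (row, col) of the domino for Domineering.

ply 1, O at X.O/O.X/X.. | (0,1)=+1→XOO/O.X/X..*; (1,1)=+1→X.O/OOX/X..; (2,1)=+1→X.O/O.X/XO.; (2,2)=+1→X.O/O.X/X.O
ply 2: XOO/O.X/X.. is terminal -1 (X); from X.O/O.X/X.. depth 7

PV length from [X.O/O.X/X..]: 1 ply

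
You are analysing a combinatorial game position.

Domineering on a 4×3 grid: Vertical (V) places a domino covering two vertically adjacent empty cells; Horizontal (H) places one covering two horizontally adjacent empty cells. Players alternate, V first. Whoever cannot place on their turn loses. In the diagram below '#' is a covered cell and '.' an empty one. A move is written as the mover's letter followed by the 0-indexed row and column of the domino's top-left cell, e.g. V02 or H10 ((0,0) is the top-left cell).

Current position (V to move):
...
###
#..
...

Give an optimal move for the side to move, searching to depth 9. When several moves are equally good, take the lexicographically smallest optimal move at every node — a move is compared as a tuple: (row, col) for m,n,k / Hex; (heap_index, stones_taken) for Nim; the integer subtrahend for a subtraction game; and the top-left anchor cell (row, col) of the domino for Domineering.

V's best at [.../###/#../...]: V21

[.../###/#../...] V move#1: V21:+1/.../###/##./.#.*, V22:-1/.../###/#.#/..#
[.../###/##./.#.] H move#2: H00:-1/##./###/##./.#.*, H01:-1/.##/###/##./.#.
[##./###/##./.#.] V move#3: V22:+1/##./###/###/.##*
[##./###/###/.##] end (terminal -1, H#4); searched .../###/#../... to 9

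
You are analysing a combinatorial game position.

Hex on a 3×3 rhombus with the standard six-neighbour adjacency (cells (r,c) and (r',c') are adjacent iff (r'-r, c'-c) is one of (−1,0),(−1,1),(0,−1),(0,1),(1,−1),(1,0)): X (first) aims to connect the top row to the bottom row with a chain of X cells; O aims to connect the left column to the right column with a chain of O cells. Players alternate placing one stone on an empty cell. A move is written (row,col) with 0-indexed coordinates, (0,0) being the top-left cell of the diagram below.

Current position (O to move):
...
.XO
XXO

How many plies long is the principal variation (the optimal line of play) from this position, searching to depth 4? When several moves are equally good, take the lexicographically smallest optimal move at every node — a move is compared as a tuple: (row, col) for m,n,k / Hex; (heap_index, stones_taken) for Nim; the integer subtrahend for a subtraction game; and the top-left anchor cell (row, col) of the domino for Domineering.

p1 O@[.../.XO/XXO]: (0,0)[O../.XO/XXO]-1* (0,1)[.O./.XO/XXO]-1 (0,2)[..O/.XO/XXO]-1 (1,0)[.../OXO/XXO]-1
p2 X@[O../.XO/XXO]: (0,1)[OX./.XO/XXO]+1* (0,2)[O.X/.XO/XXO]+1 (1,0)[O../XXO/XXO]+1
p3 O@[OX./.XO/XXO] terminal -1; root [.../.XO/XXO] d4

PV length from [.../.XO/XXO]: 2 plies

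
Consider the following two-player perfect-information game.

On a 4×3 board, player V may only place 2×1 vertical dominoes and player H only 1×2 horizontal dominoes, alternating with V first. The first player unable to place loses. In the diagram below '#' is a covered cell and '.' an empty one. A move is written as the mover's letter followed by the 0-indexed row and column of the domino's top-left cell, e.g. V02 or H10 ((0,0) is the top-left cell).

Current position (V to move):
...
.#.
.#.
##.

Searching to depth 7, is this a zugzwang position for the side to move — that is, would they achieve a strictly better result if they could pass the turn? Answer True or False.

zugzwang(.../.#./.#./##., V) = False

ply 1, V at .../.#./.#./##. | V00=+1→#../##./.#./##.*; V02=+1→..#/.##/.#./##.; V10=+1→.../##./##./##.; V12=+1→.../.##/.##/##.; V22=+1→.../.#./.##/###
ply 2, H at #../##./.#./##. | H01=-1→###/##./.#./##.*
ply 3, V at ###/##./.#./##. | V12=+1→###/###/.##/##.*; V22=+1→###/##./.##/###
ply 4: ###/###/.##/##. is terminal -1 (H); from .../.#./.#./##. depth 7
pass branch (H moves first from the same position):
  | ply 1, H at .../.#./.#./##. | H00=-1→##./.#./.#./##.*; H01=-1→.##/.#./.#./##.
  | ply 2, V at ##./.#./.#./##. | V02=+1→###/.##/.#./##.*; V10=+1→##./##./##./##.; V12=+1→##./.##/.##/##.; V22=+1→##./.#./.##/###
  | ply 3: ###/.##/.#./##. is terminal -1 (H); from .../.#./.#./##. depth 7
V moving scores +1; V passing scores +1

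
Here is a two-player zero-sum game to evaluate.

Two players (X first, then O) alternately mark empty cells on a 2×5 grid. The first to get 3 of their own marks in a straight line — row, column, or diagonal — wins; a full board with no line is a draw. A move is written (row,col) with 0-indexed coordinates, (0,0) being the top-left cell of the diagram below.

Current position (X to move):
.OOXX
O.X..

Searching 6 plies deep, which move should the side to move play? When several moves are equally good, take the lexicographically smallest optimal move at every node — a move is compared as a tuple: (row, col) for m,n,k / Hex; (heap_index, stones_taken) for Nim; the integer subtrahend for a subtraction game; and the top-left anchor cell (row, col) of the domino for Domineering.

[.OOXX/O.X..] X move#1: (0,0):+0/XOOXX/O.X..*, (1,1):-1/.OOXX/OXX.., (1,3):-1/.OOXX/O.XX., (1,4):-1/.OOXX/O.X.X
[XOOXX/O.X..] O move#2: (1,1):+0/XOOXX/OOX..*, (1,3):+0/XOOXX/O.XO., (1,4):+0/XOOXX/O.X.O
[XOOXX/OOX..] X move#3: (1,3):+0/XOOXX/OOXX.*, (1,4):+0/XOOXX/OOX.X
[XOOXX/OOXX.] O move#4: (1,4):+0/XOOXX/OOXXO*
[XOOXX/OOXXO] end (terminal +0, X#5); searched .OOXX/O.X.. to 6

X's best at [.OOXX/O.X..]: (0,0)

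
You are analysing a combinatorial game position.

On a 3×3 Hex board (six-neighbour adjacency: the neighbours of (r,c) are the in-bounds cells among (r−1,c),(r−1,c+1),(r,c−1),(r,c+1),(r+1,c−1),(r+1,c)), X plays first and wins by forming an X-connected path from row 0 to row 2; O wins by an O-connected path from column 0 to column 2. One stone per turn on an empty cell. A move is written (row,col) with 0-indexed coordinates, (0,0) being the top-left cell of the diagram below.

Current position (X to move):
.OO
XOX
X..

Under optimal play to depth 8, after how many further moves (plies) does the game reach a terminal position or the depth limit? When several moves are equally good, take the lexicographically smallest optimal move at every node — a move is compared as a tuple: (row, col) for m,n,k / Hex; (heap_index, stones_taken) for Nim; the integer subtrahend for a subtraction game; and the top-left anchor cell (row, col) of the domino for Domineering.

ply 1, X at .OO/XOX/X.. | (0,0)=+1→XOO/XOX/X..*; (2,1)=-1→.OO/XOX/XX.; (2,2)=-1→.OO/XOX/X.X
ply 2: XOO/XOX/X.. is terminal -1 (O); from .OO/XOX/X.. depth 8

PV length from [.OO/XOX/X..]: 1 ply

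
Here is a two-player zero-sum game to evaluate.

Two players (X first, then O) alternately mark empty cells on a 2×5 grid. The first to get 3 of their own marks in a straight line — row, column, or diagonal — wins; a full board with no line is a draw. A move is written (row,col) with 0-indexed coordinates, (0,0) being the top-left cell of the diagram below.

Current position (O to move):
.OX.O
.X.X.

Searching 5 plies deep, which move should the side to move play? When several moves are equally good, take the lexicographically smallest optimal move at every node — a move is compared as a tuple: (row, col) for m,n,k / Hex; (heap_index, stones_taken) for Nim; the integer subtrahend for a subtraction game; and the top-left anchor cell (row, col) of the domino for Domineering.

O's best at [.OX.O/.X.X.]: (1,2)

[.OX.O/.X.X.] O move#1: (0,0):-1/OOX.O/.X.X., (0,3):-1/.OXOO/.X.X., (1,0):-1/.OX.O/OX.X., (1,2):+0/.OX.O/.XOX.*, (1,4):-1/.OX.O/.X.XO
[.OX.O/.XOX.] X move#2: (0,0):+0/XOX.O/.XOX.*, (0,3):+0/.OXXO/.XOX., (1,0):+0/.OX.O/XXOX., (1,4):+0/.OX.O/.XOXX
[XOX.O/.XOX.] O move#3: (0,3):+0/XOXOO/.XOX.*, (1,0):+0/XOX.O/OXOX., (1,4):+0/XOX.O/.XOXO
[XOXOO/.XOX.] X move#4: (1,0):+0/XOXOO/XXOX.*, (1,4):+0/XOXOO/.XOXX
[XOXOO/XXOX.] O move#5: (1,4):+0/XOXOO/XXOXO*
[XOXOO/XXOXO] end (terminal +0, X#6); searched .OX.O/.X.X. to 5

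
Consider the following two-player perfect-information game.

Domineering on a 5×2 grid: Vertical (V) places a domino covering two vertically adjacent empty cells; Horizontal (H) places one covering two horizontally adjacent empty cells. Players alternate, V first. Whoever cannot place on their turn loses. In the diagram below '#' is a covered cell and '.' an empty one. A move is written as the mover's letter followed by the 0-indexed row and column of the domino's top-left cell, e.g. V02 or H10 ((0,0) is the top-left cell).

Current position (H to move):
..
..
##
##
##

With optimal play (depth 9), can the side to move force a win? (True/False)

H winning at [../../##/##/##]: True

p1 H@[../../##/##/##]: H00[##/../##/##/##]+1* H10[../##/##/##/##]+1
p2 V@[##/../##/##/##] terminal -1; root [../../##/##/##] d9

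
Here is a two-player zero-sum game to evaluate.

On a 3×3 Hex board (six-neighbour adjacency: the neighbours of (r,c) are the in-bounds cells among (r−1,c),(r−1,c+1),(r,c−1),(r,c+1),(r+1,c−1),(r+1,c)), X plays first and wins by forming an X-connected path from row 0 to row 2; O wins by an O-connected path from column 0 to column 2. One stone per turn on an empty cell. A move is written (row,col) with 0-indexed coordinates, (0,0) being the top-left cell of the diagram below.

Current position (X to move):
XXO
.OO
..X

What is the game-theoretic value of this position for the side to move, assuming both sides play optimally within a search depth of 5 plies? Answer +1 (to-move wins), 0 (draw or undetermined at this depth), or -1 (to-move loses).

value(XXO/.OO/..X, X) = -1

p1 X@[XXO/.OO/..X]: (1,0)[XXO/XOO/..X]-1* (2,0)[XXO/.OO/X.X]-1 (2,1)[XXO/.OO/.XX]-1
p2 O@[XXO/XOO/..X]: (2,0)[XXO/XOO/O.X]+1* (2,1)[XXO/XOO/.OX]-1
p3 X@[XXO/XOO/O.X] terminal -1; root [XXO/.OO/..X] d5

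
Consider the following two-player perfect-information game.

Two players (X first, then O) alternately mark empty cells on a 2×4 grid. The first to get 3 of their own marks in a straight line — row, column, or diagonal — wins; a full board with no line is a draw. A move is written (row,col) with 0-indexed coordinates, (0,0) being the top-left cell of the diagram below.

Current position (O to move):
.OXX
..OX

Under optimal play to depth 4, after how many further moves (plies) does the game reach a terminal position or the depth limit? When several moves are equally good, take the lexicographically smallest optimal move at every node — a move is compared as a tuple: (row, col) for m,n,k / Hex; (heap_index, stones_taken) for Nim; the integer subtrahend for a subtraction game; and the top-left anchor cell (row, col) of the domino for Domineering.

[.OXX/..OX] O move#1: (0,0):+0/OOXX/..OX*, (1,0):+0/.OXX/O.OX, (1,1):+0/.OXX/.OOX
[OOXX/..OX] X move#2: (1,0):+0/OOXX/X.OX*, (1,1):+0/OOXX/.XOX
[OOXX/X.OX] O move#3: (1,1):+0/OOXX/XOOX*
[OOXX/XOOX] end (terminal +0, X#4); searched .OXX/..OX to 4

PV length from [.OXX/..OX]: 3 plies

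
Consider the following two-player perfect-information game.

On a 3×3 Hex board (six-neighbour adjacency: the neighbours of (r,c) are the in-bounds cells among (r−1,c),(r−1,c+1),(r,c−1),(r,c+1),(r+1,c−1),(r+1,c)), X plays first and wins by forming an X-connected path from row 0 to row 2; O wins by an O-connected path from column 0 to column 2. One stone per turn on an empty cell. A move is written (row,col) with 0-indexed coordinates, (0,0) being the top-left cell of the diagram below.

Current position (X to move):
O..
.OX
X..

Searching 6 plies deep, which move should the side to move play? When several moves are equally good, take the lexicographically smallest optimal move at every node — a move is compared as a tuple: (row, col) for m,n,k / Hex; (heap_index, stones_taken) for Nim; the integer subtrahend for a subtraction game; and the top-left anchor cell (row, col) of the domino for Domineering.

[O../.OX/X..] X move#1: (0,1):+1/OX./.OX/X..*, (0,2):+1/O.X/.OX/X.., (1,0):+1/O../XOX/X.., (2,1):-1/O../.OX/XX., (2,2):-1/O../.OX/X.X
[OX./.OX/X..] O move#2: (0,2):-1/OXO/.OX/X..*, (1,0):-1/OX./OOX/X.., (2,1):-1/OX./.OX/XO., (2,2):-1/OX./.OX/X.O
[OXO/.OX/X..] X move#3: (1,0):+1/OXO/XOX/X..*, (2,1):-1/OXO/.OX/XX., (2,2):-1/OXO/.OX/X.X
[OXO/XOX/X..] end (terminal -1, O#4); searched O../.OX/X.. to 6

X's best at [O../.OX/X..]: (0,1)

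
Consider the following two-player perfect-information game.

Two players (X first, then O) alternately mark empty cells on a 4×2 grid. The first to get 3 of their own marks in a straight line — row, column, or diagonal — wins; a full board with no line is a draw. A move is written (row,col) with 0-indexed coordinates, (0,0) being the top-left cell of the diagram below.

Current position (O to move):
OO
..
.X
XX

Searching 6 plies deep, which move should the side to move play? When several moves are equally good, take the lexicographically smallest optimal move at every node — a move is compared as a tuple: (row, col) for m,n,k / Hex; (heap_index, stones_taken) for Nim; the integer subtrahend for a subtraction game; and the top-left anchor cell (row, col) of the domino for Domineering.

O's best at [OO/../.X/XX]: (1,1)

ply 1, O at OO/../.X/XX | (1,0)=-1→OO/O./.X/XX; (1,1)=+0→OO/.O/.X/XX*; (2,0)=-1→OO/../OX/XX
ply 2, X at OO/.O/.X/XX | (1,0)=+0→OO/XO/.X/XX*; (2,0)=+0→OO/.O/XX/XX
ply 3, O at OO/XO/.X/XX | (2,0)=+0→OO/XO/OX/XX*
ply 4: OO/XO/OX/XX is terminal +0 (X); from OO/../.X/XX depth 6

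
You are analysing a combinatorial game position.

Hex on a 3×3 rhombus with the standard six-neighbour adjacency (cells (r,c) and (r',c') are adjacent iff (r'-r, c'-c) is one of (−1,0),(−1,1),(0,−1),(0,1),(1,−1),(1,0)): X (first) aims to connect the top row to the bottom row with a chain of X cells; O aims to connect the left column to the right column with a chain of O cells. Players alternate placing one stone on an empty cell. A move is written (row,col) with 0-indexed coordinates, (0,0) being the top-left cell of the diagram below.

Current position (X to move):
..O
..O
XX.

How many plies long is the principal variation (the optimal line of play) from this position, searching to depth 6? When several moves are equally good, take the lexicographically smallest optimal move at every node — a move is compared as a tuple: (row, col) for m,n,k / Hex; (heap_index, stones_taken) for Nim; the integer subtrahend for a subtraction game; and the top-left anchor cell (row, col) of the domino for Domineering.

ply 1, X at ..O/..O/XX. | (0,0)=-1→X.O/..O/XX.; (0,1)=+1→.XO/..O/XX.*; (1,0)=+1→..O/X.O/XX.; (1,1)=-1→..O/.XO/XX.; (2,2)=-1→..O/..O/XXX
ply 2, O at .XO/..O/XX. | (0,0)=-1→OXO/..O/XX.*; (1,0)=-1→.XO/O.O/XX.; (1,1)=-1→.XO/.OO/XX.; (2,2)=-1→.XO/..O/XXO
ply 3, X at OXO/..O/XX. | (1,0)=+1→OXO/X.O/XX.*; (1,1)=+1→OXO/.XO/XX.; (2,2)=+1→OXO/..O/XXX
ply 4: OXO/X.O/XX. is terminal -1 (O); from ..O/..O/XX. depth 6

PV length from [..O/..O/XX.]: 3 plies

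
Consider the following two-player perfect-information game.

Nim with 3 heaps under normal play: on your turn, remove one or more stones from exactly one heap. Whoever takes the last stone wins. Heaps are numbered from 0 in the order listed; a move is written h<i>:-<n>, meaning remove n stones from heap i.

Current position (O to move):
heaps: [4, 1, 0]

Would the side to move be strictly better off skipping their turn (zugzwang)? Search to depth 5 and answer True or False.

p1 O@[(4,1,0)]: h0:-1[(3,1,0)]-1 h0:-2[(2,1,0)]-1 h0:-3[(1,1,0)]+1* h0:-4[(0,1,0)]-1 h1:-1[(4,0,0)]-1
p2 X@[(1,1,0)]: h0:-1[(0,1,0)]-1* h1:-1[(1,0,0)]-1
p3 O@[(0,1,0)]: h1:-1[(0,0,0)]+1*
p4 X@[(0,0,0)] terminal -1; root [(4,1,0)] d5
pass branch (X moves first from the same position):
  | p1 X@[(4,1,0)]: h0:-1[(3,1,0)]-1 h0:-2[(2,1,0)]-1 h0:-3[(1,1,0)]+1* h0:-4[(0,1,0)]-1 h1:-1[(4,0,0)]-1
  | p2 O@[(1,1,0)]: h0:-1[(0,1,0)]-1* h1:-1[(1,0,0)]-1
  | p3 X@[(0,1,0)]: h1:-1[(0,0,0)]+1*
  | p4 O@[(0,0,0)] terminal -1; root [(4,1,0)] d5
O moving scores +1; O passing scores -1

zugzwang((4,1,0), O) = False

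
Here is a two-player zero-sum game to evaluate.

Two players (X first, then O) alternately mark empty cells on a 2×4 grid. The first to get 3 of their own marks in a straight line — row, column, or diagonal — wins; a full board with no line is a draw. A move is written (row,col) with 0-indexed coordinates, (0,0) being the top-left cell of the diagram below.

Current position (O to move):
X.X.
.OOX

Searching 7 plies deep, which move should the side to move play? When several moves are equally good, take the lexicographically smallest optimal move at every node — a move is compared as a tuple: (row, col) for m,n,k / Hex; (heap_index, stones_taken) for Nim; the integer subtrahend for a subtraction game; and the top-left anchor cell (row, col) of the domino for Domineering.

p1 O@[X.X./.OOX]: (0,1)[XOX./.OOX]+0 (0,3)[X.XO/.OOX]-1 (1,0)[X.X./OOOX]+1*
p2 X@[X.X./OOOX] terminal -1; root [X.X./.OOX] d7

O's best at [X.X./.OOX]: (1,0)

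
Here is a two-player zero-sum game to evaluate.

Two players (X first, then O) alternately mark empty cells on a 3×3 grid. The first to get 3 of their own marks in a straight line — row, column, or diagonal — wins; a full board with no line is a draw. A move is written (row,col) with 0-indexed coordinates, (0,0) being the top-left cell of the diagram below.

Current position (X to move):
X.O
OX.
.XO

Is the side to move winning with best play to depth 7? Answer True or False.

X winning at [X.O/OX./.XO]: True

p1 X@[X.O/OX./.XO]: (0,1)[XXO/OX./.XO]+1* (1,2)[X.O/OXX/.XO]+0 (2,0)[X.O/OX./XXO]-1
p2 O@[XXO/OX./.XO] terminal -1; root [X.O/OX./.XO] d7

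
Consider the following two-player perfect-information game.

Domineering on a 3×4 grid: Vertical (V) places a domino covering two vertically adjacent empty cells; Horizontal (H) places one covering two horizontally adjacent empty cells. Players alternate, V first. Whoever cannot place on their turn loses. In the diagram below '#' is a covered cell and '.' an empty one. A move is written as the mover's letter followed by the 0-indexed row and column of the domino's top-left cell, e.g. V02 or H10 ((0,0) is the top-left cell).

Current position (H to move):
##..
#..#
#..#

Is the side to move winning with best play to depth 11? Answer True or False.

H winning at [##../#..#/#..#]: True

[##../#..#/#..#] H move#1: H02:-1/####/#..#/#..#, H11:+1/##../####/#..#*, H21:-1/##../#..#/####
[##../####/#..#] end (terminal -1, V#2); searched ##../#..#/#..# to 11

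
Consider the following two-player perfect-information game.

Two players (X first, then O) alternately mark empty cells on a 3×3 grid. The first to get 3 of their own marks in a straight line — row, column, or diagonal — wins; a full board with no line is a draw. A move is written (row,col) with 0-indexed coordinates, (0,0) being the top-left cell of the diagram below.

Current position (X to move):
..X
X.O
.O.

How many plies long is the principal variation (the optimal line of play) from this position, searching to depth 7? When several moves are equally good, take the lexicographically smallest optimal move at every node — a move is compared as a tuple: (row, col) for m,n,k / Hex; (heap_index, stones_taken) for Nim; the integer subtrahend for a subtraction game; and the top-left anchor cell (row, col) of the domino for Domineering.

PV length from [..X/X.O/.O.]: 5 plies

ply 1, X at ..X/X.O/.O. | (0,0)=+1→X.X/X.O/.O.*; (0,1)=+0→.XX/X.O/.O.; (1,1)=+0→..X/XXO/.O.; (2,0)=+1→..X/X.O/XO.; (2,2)=+0→..X/X.O/.OX
ply 2, O at X.X/X.O/.O. | (0,1)=-1→XOX/X.O/.O.*; (1,1)=-1→X.X/XOO/.O.; (2,0)=-1→X.X/X.O/OO.; (2,2)=-1→X.X/X.O/.OO
ply 3, X at XOX/X.O/.O. | (1,1)=+1→XOX/XXO/.O.*; (2,0)=+1→XOX/X.O/XO.; (2,2)=-1→XOX/X.O/.OX
ply 4, O at XOX/XXO/.O. | (2,0)=-1→XOX/XXO/OO.*; (2,2)=-1→XOX/XXO/.OO
ply 5, X at XOX/XXO/OO. | (2,2)=+1→XOX/XXO/OOX*
ply 6: XOX/XXO/OOX is terminal -1 (O); from ..X/X.O/.O. depth 7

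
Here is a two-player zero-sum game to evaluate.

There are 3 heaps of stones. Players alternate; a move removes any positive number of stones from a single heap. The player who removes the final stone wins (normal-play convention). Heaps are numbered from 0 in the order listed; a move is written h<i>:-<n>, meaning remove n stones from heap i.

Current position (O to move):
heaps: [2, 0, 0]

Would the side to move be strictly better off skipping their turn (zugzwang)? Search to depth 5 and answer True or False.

ply 1, O at (2,0,0) | h0:-1=-1→(1,0,0); h0:-2=+1→(0,0,0)*
ply 2: (0,0,0) is terminal -1 (X); from (2,0,0) depth 5
pass branch (X moves first from the same position):
  | ply 1, X at (2,0,0) | h0:-1=-1→(1,0,0); h0:-2=+1→(0,0,0)*
  | ply 2: (0,0,0) is terminal -1 (O); from (2,0,0) depth 5
O moving scores +1; O passing scores -1

zugzwang((2,0,0), O) = False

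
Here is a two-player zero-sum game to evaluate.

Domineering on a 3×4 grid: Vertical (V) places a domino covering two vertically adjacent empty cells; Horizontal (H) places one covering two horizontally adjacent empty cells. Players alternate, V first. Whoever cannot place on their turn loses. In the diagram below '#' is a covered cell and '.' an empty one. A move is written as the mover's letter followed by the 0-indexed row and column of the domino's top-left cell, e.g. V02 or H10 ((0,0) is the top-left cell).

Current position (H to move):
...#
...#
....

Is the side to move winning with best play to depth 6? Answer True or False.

H winning at [...#/...#/....]: True

ply 1, H at ...#/...#/.... | H00=-1→##.#/...#/....; H01=-1→.###/...#/....; H10=+1→...#/##.#/....*; H11=+1→...#/.###/....; H20=-1→...#/...#/##..; H21=-1→...#/...#/.##.; H22=-1→...#/...#/..##
ply 2, V at ...#/##.#/.... | V02=-1→..##/####/....*; V12=-1→...#/####/..#.
ply 3, H at ..##/####/.... | H00=+1→####/####/....*; H20=+1→..##/####/##..; H21=+1→..##/####/.##.; H22=+1→..##/####/..##
ply 4: ####/####/.... is terminal -1 (V); from ...#/...#/.... depth 6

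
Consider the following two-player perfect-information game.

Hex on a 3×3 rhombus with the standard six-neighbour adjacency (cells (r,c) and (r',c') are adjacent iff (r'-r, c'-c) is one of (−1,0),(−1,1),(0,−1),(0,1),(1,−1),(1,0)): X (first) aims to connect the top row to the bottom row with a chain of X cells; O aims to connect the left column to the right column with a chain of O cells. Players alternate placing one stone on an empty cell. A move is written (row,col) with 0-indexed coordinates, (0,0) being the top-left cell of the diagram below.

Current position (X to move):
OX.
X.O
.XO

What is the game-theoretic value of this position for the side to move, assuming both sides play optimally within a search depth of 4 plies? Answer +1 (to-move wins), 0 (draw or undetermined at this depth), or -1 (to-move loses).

[OX./X.O/.XO] X move#1: (0,2):+1/OXX/X.O/.XO*, (1,1):+1/OX./XXO/.XO, (2,0):+1/OX./X.O/XXO
[OXX/X.O/.XO] O move#2: (1,1):-1/OXX/XOO/.XO*, (2,0):-1/OXX/X.O/OXO
[OXX/XOO/.XO] X move#3: (2,0):+1/OXX/XOO/XXO*
[OXX/XOO/XXO] end (terminal -1, O#4); searched OX./X.O/.XO to 4

value(OX./X.O/.XO, X) = +1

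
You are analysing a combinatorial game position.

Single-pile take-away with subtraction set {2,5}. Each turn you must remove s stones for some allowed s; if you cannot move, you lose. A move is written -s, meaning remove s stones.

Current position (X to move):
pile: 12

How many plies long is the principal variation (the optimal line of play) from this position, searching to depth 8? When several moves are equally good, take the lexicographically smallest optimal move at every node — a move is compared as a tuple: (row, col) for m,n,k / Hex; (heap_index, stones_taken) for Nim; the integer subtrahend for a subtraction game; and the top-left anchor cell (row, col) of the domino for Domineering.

PV length from [12]: 3 plies

p1 X@[12]: -2[10]-1 -5[7]+1*
p2 O@[7]: -2[5]-1* -5[2]-1
p3 X@[5]: -2[3]-1 -5[0]+1*
p4 O@[0] terminal -1; root [12] d8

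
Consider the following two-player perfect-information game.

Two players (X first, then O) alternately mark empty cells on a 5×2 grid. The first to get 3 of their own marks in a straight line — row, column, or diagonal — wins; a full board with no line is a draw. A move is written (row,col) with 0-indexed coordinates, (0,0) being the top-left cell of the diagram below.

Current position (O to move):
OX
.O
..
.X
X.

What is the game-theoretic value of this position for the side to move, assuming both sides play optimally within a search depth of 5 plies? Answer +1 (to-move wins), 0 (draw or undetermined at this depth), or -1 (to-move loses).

value(OX/.O/../.X/X., O) = 0

ply 1, O at OX/.O/../.X/X. | (1,0)=+0→OX/OO/../.X/X.*; (2,0)=+0→OX/.O/O./.X/X.; (2,1)=+0→OX/.O/.O/.X/X.; (3,0)=+0→OX/.O/../OX/X.; (4,1)=+0→OX/.O/../.X/XO
ply 2, X at OX/OO/../.X/X. | (2,0)=+0→OX/OO/X./.X/X.*; (2,1)=-1→OX/OO/.X/.X/X.; (3,0)=-1→OX/OO/../XX/X.; (4,1)=-1→OX/OO/../.X/XX
ply 3, O at OX/OO/X./.X/X. | (2,1)=-1→OX/OO/XO/.X/X.; (3,0)=+0→OX/OO/X./OX/X.*; (4,1)=-1→OX/OO/X./.X/XO
ply 4, X at OX/OO/X./OX/X. | (2,1)=+0→OX/OO/XX/OX/X.*; (4,1)=+0→OX/OO/X./OX/XX
ply 5, O at OX/OO/XX/OX/X. | (4,1)=+0→OX/OO/XX/OX/XO*
ply 6: OX/OO/XX/OX/XO is terminal +0 (X); from OX/.O/../.X/X. depth 5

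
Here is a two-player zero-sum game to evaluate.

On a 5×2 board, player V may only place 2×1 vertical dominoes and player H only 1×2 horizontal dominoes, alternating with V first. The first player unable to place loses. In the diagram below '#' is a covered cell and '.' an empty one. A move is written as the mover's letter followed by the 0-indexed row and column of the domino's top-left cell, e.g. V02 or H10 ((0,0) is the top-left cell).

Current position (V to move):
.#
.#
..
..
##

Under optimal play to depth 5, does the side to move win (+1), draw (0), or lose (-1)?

value(.#/.#/../../##, V) = +1

[.#/.#/../../##] V move#1: V00:-1/##/##/../../##, V10:-1/.#/##/#./../##, V20:+1/.#/.#/#./#./##*, V21:+1/.#/.#/.#/.#/##
[.#/.#/#./#./##] end (terminal -1, H#2); searched .#/.#/../../## to 5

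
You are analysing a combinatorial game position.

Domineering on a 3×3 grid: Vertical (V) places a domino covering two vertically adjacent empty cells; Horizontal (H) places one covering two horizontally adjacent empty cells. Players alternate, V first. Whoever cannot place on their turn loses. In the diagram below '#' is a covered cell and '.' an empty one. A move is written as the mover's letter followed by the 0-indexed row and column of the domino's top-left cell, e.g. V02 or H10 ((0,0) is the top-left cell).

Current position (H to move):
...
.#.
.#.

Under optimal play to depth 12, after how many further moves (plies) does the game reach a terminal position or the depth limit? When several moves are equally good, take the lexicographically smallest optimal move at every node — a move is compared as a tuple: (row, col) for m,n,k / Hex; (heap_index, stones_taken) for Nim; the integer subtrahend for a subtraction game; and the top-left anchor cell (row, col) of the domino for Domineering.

PV length from [.../.#./.#.]: 2 plies

ply 1, H at .../.#./.#. | H00=-1→##./.#./.#.*; H01=-1→.##/.#./.#.
ply 2, V at ##./.#./.#. | V02=+1→###/.##/.#.*; V10=+1→##./##./##.; V12=+1→##./.##/.##
ply 3: ###/.##/.#. is terminal -1 (H); from .../.#./.#. depth 12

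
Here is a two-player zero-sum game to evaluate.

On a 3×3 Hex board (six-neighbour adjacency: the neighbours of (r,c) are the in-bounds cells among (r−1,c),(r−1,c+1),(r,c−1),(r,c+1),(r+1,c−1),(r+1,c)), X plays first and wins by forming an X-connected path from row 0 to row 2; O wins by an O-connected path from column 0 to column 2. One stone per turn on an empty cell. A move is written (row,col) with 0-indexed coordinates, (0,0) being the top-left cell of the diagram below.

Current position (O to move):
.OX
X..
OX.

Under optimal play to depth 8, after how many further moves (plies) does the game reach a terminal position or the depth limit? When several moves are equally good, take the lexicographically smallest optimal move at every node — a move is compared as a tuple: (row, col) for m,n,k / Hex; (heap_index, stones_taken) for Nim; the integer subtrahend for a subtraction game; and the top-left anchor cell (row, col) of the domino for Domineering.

p1 O@[.OX/X../OX.]: (0,0)[OOX/X../OX.]-1* (1,1)[.OX/XO./OX.]-1 (1,2)[.OX/X.O/OX.]-1 (2,2)[.OX/X../OXO]-1
p2 X@[OOX/X../OX.]: (1,1)[OOX/XX./OX.]+1* (1,2)[OOX/X.X/OX.]+1 (2,2)[OOX/X../OXX]+1
p3 O@[OOX/XX./OX.] terminal -1; root [.OX/X../OX.] d8

PV length from [.OX/X../OX.]: 2 plies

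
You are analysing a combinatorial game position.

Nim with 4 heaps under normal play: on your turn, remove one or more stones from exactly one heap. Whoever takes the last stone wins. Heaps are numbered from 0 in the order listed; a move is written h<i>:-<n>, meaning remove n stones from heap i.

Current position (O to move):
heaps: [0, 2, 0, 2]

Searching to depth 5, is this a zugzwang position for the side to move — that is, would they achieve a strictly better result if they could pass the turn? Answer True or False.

zugzwang((0,2,0,2), O) = True

p1 O@[(0,2,0,2)]: h1:-1[(0,1,0,2)]-1* h1:-2[(0,0,0,2)]-1 h3:-1[(0,2,0,1)]-1 h3:-2[(0,2,0,0)]-1
p2 X@[(0,1,0,2)]: h1:-1[(0,0,0,2)]-1 h3:-1[(0,1,0,1)]+1* h3:-2[(0,1,0,0)]-1
p3 O@[(0,1,0,1)]: h1:-1[(0,0,0,1)]-1* h3:-1[(0,1,0,0)]-1
p4 X@[(0,0,0,1)]: h3:-1[(0,0,0,0)]+1*
p5 O@[(0,0,0,0)] terminal -1; root [(0,2,0,2)] d5
suppose O passes — search the same position with X to move:
pass> p1 X@[(0,2,0,2)]: h1:-1[(0,1,0,2)]-1* h1:-2[(0,0,0,2)]-1 h3:-1[(0,2,0,1)]-1 h3:-2[(0,2,0,0)]-1
pass> p2 O@[(0,1,0,2)]: h1:-1[(0,0,0,2)]-1 h3:-1[(0,1,0,1)]+1* h3:-2[(0,1,0,0)]-1
pass> p3 X@[(0,1,0,1)]: h1:-1[(0,0,0,1)]-1* h3:-1[(0,1,0,0)]-1
pass> p4 O@[(0,0,0,1)]: h3:-1[(0,0,0,0)]+1*
pass> p5 X@[(0,0,0,0)] terminal -1; root [(0,2,0,2)] d5
for O: play -1, pass +1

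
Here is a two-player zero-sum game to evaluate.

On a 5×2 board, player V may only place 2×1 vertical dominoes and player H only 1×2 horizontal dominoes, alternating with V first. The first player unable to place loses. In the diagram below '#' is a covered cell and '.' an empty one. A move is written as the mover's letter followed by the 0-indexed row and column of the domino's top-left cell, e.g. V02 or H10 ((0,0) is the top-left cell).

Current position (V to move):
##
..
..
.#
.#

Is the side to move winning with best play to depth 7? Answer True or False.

V winning at [##/../../.#/.#]: True

ply 1, V at ##/../../.#/.# | V10=+1→##/#./#./.#/.#*; V11=+1→##/.#/.#/.#/.#; V20=-1→##/../#./##/.#; V30=-1→##/../../##/##
ply 2: ##/#./#./.#/.# is terminal -1 (H); from ##/../../.#/.# depth 7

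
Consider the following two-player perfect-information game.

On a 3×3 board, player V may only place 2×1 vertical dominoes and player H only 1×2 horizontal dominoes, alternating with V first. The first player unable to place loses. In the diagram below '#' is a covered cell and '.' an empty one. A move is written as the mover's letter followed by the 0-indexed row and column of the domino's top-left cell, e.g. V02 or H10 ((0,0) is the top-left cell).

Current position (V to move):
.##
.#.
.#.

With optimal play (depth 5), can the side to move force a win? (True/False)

V winning at [.##/.#./.#.]: True

[.##/.#./.#.] V move#1: V00:+1/###/##./.#.*, V10:+1/.##/##./##., V12:+1/.##/.##/.##
[###/##./.#.] end (terminal -1, H#2); searched .##/.#./.#. to 5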